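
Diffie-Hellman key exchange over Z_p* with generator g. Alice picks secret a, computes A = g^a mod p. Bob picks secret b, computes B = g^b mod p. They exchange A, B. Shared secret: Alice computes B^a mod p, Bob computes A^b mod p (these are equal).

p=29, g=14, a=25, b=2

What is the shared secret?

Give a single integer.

A = 14^25 mod 29  (bits of 25 = 11001)
  bit 0 = 1: r = r^2 * 14 mod 29 = 1^2 * 14 = 1*14 = 14
  bit 1 = 1: r = r^2 * 14 mod 29 = 14^2 * 14 = 22*14 = 18
  bit 2 = 0: r = r^2 mod 29 = 18^2 = 5
  bit 3 = 0: r = r^2 mod 29 = 5^2 = 25
  bit 4 = 1: r = r^2 * 14 mod 29 = 25^2 * 14 = 16*14 = 21
  -> A = 21
B = 14^2 mod 29  (bits of 2 = 10)
  bit 0 = 1: r = r^2 * 14 mod 29 = 1^2 * 14 = 1*14 = 14
  bit 1 = 0: r = r^2 mod 29 = 14^2 = 22
  -> B = 22
s = B^a = 22^25 mod 29  (bits of 25 = 11001)
  bit 0 = 1: r = r^2 * 22 mod 29 = 1^2 * 22 = 1*22 = 22
  bit 1 = 1: r = r^2 * 22 mod 29 = 22^2 * 22 = 20*22 = 5
  bit 2 = 0: r = r^2 mod 29 = 5^2 = 25
  bit 3 = 0: r = r^2 mod 29 = 25^2 = 16
  bit 4 = 1: r = r^2 * 22 mod 29 = 16^2 * 22 = 24*22 = 6
  -> s = B^a = 6

Answer: 6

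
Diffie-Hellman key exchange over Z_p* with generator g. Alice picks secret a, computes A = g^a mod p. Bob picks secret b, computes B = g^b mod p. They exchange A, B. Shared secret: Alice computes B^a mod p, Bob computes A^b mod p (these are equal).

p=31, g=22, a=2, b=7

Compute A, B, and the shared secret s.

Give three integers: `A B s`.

A = 22^2 mod 31  (bits of 2 = 10)
  bit 0 = 1: r = r^2 * 22 mod 31 = 1^2 * 22 = 1*22 = 22
  bit 1 = 0: r = r^2 mod 31 = 22^2 = 19
  -> A = 19
B = 22^7 mod 31  (bits of 7 = 111)
  bit 0 = 1: r = r^2 * 22 mod 31 = 1^2 * 22 = 1*22 = 22
  bit 1 = 1: r = r^2 * 22 mod 31 = 22^2 * 22 = 19*22 = 15
  bit 2 = 1: r = r^2 * 22 mod 31 = 15^2 * 22 = 8*22 = 21
  -> B = 21
s = B^a = 21^2 mod 31  (bits of 2 = 10)
  bit 0 = 1: r = r^2 * 21 mod 31 = 1^2 * 21 = 1*21 = 21
  bit 1 = 0: r = r^2 mod 31 = 21^2 = 7
  -> s = B^a = 7

Answer: 19 21 7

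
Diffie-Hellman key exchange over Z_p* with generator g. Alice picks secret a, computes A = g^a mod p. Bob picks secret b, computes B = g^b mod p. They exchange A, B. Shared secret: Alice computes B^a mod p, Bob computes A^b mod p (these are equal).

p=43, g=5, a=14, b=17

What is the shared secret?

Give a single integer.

Answer: 6

Derivation:
A = 5^14 mod 43  (bits of 14 = 1110)
  bit 0 = 1: r = r^2 * 5 mod 43 = 1^2 * 5 = 1*5 = 5
  bit 1 = 1: r = r^2 * 5 mod 43 = 5^2 * 5 = 25*5 = 39
  bit 2 = 1: r = r^2 * 5 mod 43 = 39^2 * 5 = 16*5 = 37
  bit 3 = 0: r = r^2 mod 43 = 37^2 = 36
  -> A = 36
B = 5^17 mod 43  (bits of 17 = 10001)
  bit 0 = 1: r = r^2 * 5 mod 43 = 1^2 * 5 = 1*5 = 5
  bit 1 = 0: r = r^2 mod 43 = 5^2 = 25
  bit 2 = 0: r = r^2 mod 43 = 25^2 = 23
  bit 3 = 0: r = r^2 mod 43 = 23^2 = 13
  bit 4 = 1: r = r^2 * 5 mod 43 = 13^2 * 5 = 40*5 = 28
  -> B = 28
s = B^a = 28^14 mod 43  (bits of 14 = 1110)
  bit 0 = 1: r = r^2 * 28 mod 43 = 1^2 * 28 = 1*28 = 28
  bit 1 = 1: r = r^2 * 28 mod 43 = 28^2 * 28 = 10*28 = 22
  bit 2 = 1: r = r^2 * 28 mod 43 = 22^2 * 28 = 11*28 = 7
  bit 3 = 0: r = r^2 mod 43 = 7^2 = 6
  -> s = B^a = 6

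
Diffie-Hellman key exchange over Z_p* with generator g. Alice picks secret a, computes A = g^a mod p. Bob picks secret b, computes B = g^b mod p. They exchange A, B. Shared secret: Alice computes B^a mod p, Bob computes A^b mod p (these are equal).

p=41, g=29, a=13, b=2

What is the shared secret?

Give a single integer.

A = 29^13 mod 41  (bits of 13 = 1101)
  bit 0 = 1: r = r^2 * 29 mod 41 = 1^2 * 29 = 1*29 = 29
  bit 1 = 1: r = r^2 * 29 mod 41 = 29^2 * 29 = 21*29 = 35
  bit 2 = 0: r = r^2 mod 41 = 35^2 = 36
  bit 3 = 1: r = r^2 * 29 mod 41 = 36^2 * 29 = 25*29 = 28
  -> A = 28
B = 29^2 mod 41  (bits of 2 = 10)
  bit 0 = 1: r = r^2 * 29 mod 41 = 1^2 * 29 = 1*29 = 29
  bit 1 = 0: r = r^2 mod 41 = 29^2 = 21
  -> B = 21
s = B^a = 21^13 mod 41  (bits of 13 = 1101)
  bit 0 = 1: r = r^2 * 21 mod 41 = 1^2 * 21 = 1*21 = 21
  bit 1 = 1: r = r^2 * 21 mod 41 = 21^2 * 21 = 31*21 = 36
  bit 2 = 0: r = r^2 mod 41 = 36^2 = 25
  bit 3 = 1: r = r^2 * 21 mod 41 = 25^2 * 21 = 10*21 = 5
  -> s = B^a = 5

Answer: 5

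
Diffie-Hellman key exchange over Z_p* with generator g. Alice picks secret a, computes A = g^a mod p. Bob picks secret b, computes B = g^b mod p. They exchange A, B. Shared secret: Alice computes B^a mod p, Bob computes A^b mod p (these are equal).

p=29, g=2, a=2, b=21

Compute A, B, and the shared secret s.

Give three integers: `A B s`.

Answer: 4 17 28

Derivation:
A = 2^2 mod 29  (bits of 2 = 10)
  bit 0 = 1: r = r^2 * 2 mod 29 = 1^2 * 2 = 1*2 = 2
  bit 1 = 0: r = r^2 mod 29 = 2^2 = 4
  -> A = 4
B = 2^21 mod 29  (bits of 21 = 10101)
  bit 0 = 1: r = r^2 * 2 mod 29 = 1^2 * 2 = 1*2 = 2
  bit 1 = 0: r = r^2 mod 29 = 2^2 = 4
  bit 2 = 1: r = r^2 * 2 mod 29 = 4^2 * 2 = 16*2 = 3
  bit 3 = 0: r = r^2 mod 29 = 3^2 = 9
  bit 4 = 1: r = r^2 * 2 mod 29 = 9^2 * 2 = 23*2 = 17
  -> B = 17
s = B^a = 17^2 mod 29  (bits of 2 = 10)
  bit 0 = 1: r = r^2 * 17 mod 29 = 1^2 * 17 = 1*17 = 17
  bit 1 = 0: r = r^2 mod 29 = 17^2 = 28
  -> s = B^a = 28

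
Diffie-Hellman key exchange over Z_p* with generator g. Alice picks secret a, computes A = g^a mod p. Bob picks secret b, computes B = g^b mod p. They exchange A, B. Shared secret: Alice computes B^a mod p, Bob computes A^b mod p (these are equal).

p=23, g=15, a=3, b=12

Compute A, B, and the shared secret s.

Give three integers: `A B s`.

Answer: 17 8 6

Derivation:
A = 15^3 mod 23  (bits of 3 = 11)
  bit 0 = 1: r = r^2 * 15 mod 23 = 1^2 * 15 = 1*15 = 15
  bit 1 = 1: r = r^2 * 15 mod 23 = 15^2 * 15 = 18*15 = 17
  -> A = 17
B = 15^12 mod 23  (bits of 12 = 1100)
  bit 0 = 1: r = r^2 * 15 mod 23 = 1^2 * 15 = 1*15 = 15
  bit 1 = 1: r = r^2 * 15 mod 23 = 15^2 * 15 = 18*15 = 17
  bit 2 = 0: r = r^2 mod 23 = 17^2 = 13
  bit 3 = 0: r = r^2 mod 23 = 13^2 = 8
  -> B = 8
s = B^a = 8^3 mod 23  (bits of 3 = 11)
  bit 0 = 1: r = r^2 * 8 mod 23 = 1^2 * 8 = 1*8 = 8
  bit 1 = 1: r = r^2 * 8 mod 23 = 8^2 * 8 = 18*8 = 6
  -> s = B^a = 6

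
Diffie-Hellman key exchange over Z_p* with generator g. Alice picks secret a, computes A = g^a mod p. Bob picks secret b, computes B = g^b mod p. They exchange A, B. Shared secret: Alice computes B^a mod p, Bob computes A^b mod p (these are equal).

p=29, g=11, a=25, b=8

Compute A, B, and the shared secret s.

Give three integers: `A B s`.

A = 11^25 mod 29  (bits of 25 = 11001)
  bit 0 = 1: r = r^2 * 11 mod 29 = 1^2 * 11 = 1*11 = 11
  bit 1 = 1: r = r^2 * 11 mod 29 = 11^2 * 11 = 5*11 = 26
  bit 2 = 0: r = r^2 mod 29 = 26^2 = 9
  bit 3 = 0: r = r^2 mod 29 = 9^2 = 23
  bit 4 = 1: r = r^2 * 11 mod 29 = 23^2 * 11 = 7*11 = 19
  -> A = 19
B = 11^8 mod 29  (bits of 8 = 1000)
  bit 0 = 1: r = r^2 * 11 mod 29 = 1^2 * 11 = 1*11 = 11
  bit 1 = 0: r = r^2 mod 29 = 11^2 = 5
  bit 2 = 0: r = r^2 mod 29 = 5^2 = 25
  bit 3 = 0: r = r^2 mod 29 = 25^2 = 16
  -> B = 16
s = B^a = 16^25 mod 29  (bits of 25 = 11001)
  bit 0 = 1: r = r^2 * 16 mod 29 = 1^2 * 16 = 1*16 = 16
  bit 1 = 1: r = r^2 * 16 mod 29 = 16^2 * 16 = 24*16 = 7
  bit 2 = 0: r = r^2 mod 29 = 7^2 = 20
  bit 3 = 0: r = r^2 mod 29 = 20^2 = 23
  bit 4 = 1: r = r^2 * 16 mod 29 = 23^2 * 16 = 7*16 = 25
  -> s = B^a = 25

Answer: 19 16 25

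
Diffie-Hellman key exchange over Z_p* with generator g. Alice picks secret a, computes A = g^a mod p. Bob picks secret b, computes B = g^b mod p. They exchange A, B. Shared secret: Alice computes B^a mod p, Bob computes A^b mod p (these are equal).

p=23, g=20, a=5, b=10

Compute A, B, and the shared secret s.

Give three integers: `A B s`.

Answer: 10 8 16

Derivation:
A = 20^5 mod 23  (bits of 5 = 101)
  bit 0 = 1: r = r^2 * 20 mod 23 = 1^2 * 20 = 1*20 = 20
  bit 1 = 0: r = r^2 mod 23 = 20^2 = 9
  bit 2 = 1: r = r^2 * 20 mod 23 = 9^2 * 20 = 12*20 = 10
  -> A = 10
B = 20^10 mod 23  (bits of 10 = 1010)
  bit 0 = 1: r = r^2 * 20 mod 23 = 1^2 * 20 = 1*20 = 20
  bit 1 = 0: r = r^2 mod 23 = 20^2 = 9
  bit 2 = 1: r = r^2 * 20 mod 23 = 9^2 * 20 = 12*20 = 10
  bit 3 = 0: r = r^2 mod 23 = 10^2 = 8
  -> B = 8
s = B^a = 8^5 mod 23  (bits of 5 = 101)
  bit 0 = 1: r = r^2 * 8 mod 23 = 1^2 * 8 = 1*8 = 8
  bit 1 = 0: r = r^2 mod 23 = 8^2 = 18
  bit 2 = 1: r = r^2 * 8 mod 23 = 18^2 * 8 = 2*8 = 16
  -> s = B^a = 16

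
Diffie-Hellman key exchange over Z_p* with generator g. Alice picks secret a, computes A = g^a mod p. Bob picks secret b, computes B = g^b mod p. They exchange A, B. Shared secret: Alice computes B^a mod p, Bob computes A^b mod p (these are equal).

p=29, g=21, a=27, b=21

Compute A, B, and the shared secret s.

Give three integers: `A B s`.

Answer: 18 17 12

Derivation:
A = 21^27 mod 29  (bits of 27 = 11011)
  bit 0 = 1: r = r^2 * 21 mod 29 = 1^2 * 21 = 1*21 = 21
  bit 1 = 1: r = r^2 * 21 mod 29 = 21^2 * 21 = 6*21 = 10
  bit 2 = 0: r = r^2 mod 29 = 10^2 = 13
  bit 3 = 1: r = r^2 * 21 mod 29 = 13^2 * 21 = 24*21 = 11
  bit 4 = 1: r = r^2 * 21 mod 29 = 11^2 * 21 = 5*21 = 18
  -> A = 18
B = 21^21 mod 29  (bits of 21 = 10101)
  bit 0 = 1: r = r^2 * 21 mod 29 = 1^2 * 21 = 1*21 = 21
  bit 1 = 0: r = r^2 mod 29 = 21^2 = 6
  bit 2 = 1: r = r^2 * 21 mod 29 = 6^2 * 21 = 7*21 = 2
  bit 3 = 0: r = r^2 mod 29 = 2^2 = 4
  bit 4 = 1: r = r^2 * 21 mod 29 = 4^2 * 21 = 16*21 = 17
  -> B = 17
s = B^a = 17^27 mod 29  (bits of 27 = 11011)
  bit 0 = 1: r = r^2 * 17 mod 29 = 1^2 * 17 = 1*17 = 17
  bit 1 = 1: r = r^2 * 17 mod 29 = 17^2 * 17 = 28*17 = 12
  bit 2 = 0: r = r^2 mod 29 = 12^2 = 28
  bit 3 = 1: r = r^2 * 17 mod 29 = 28^2 * 17 = 1*17 = 17
  bit 4 = 1: r = r^2 * 17 mod 29 = 17^2 * 17 = 28*17 = 12
  -> s = B^a = 12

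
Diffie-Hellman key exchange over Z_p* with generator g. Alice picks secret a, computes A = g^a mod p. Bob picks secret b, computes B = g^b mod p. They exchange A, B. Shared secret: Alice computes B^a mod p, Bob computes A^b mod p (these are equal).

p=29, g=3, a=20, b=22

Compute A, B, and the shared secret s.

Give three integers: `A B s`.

A = 3^20 mod 29  (bits of 20 = 10100)
  bit 0 = 1: r = r^2 * 3 mod 29 = 1^2 * 3 = 1*3 = 3
  bit 1 = 0: r = r^2 mod 29 = 3^2 = 9
  bit 2 = 1: r = r^2 * 3 mod 29 = 9^2 * 3 = 23*3 = 11
  bit 3 = 0: r = r^2 mod 29 = 11^2 = 5
  bit 4 = 0: r = r^2 mod 29 = 5^2 = 25
  -> A = 25
B = 3^22 mod 29  (bits of 22 = 10110)
  bit 0 = 1: r = r^2 * 3 mod 29 = 1^2 * 3 = 1*3 = 3
  bit 1 = 0: r = r^2 mod 29 = 3^2 = 9
  bit 2 = 1: r = r^2 * 3 mod 29 = 9^2 * 3 = 23*3 = 11
  bit 3 = 1: r = r^2 * 3 mod 29 = 11^2 * 3 = 5*3 = 15
  bit 4 = 0: r = r^2 mod 29 = 15^2 = 22
  -> B = 22
s = B^a = 22^20 mod 29  (bits of 20 = 10100)
  bit 0 = 1: r = r^2 * 22 mod 29 = 1^2 * 22 = 1*22 = 22
  bit 1 = 0: r = r^2 mod 29 = 22^2 = 20
  bit 2 = 1: r = r^2 * 22 mod 29 = 20^2 * 22 = 23*22 = 13
  bit 3 = 0: r = r^2 mod 29 = 13^2 = 24
  bit 4 = 0: r = r^2 mod 29 = 24^2 = 25
  -> s = B^a = 25

Answer: 25 22 25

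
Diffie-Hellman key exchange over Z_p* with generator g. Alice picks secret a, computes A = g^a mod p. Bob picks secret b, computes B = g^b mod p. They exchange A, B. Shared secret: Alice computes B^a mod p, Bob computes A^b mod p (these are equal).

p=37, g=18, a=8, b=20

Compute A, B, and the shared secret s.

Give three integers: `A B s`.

A = 18^8 mod 37  (bits of 8 = 1000)
  bit 0 = 1: r = r^2 * 18 mod 37 = 1^2 * 18 = 1*18 = 18
  bit 1 = 0: r = r^2 mod 37 = 18^2 = 28
  bit 2 = 0: r = r^2 mod 37 = 28^2 = 7
  bit 3 = 0: r = r^2 mod 37 = 7^2 = 12
  -> A = 12
B = 18^20 mod 37  (bits of 20 = 10100)
  bit 0 = 1: r = r^2 * 18 mod 37 = 1^2 * 18 = 1*18 = 18
  bit 1 = 0: r = r^2 mod 37 = 18^2 = 28
  bit 2 = 1: r = r^2 * 18 mod 37 = 28^2 * 18 = 7*18 = 15
  bit 3 = 0: r = r^2 mod 37 = 15^2 = 3
  bit 4 = 0: r = r^2 mod 37 = 3^2 = 9
  -> B = 9
s = B^a = 9^8 mod 37  (bits of 8 = 1000)
  bit 0 = 1: r = r^2 * 9 mod 37 = 1^2 * 9 = 1*9 = 9
  bit 1 = 0: r = r^2 mod 37 = 9^2 = 7
  bit 2 = 0: r = r^2 mod 37 = 7^2 = 12
  bit 3 = 0: r = r^2 mod 37 = 12^2 = 33
  -> s = B^a = 33

Answer: 12 9 33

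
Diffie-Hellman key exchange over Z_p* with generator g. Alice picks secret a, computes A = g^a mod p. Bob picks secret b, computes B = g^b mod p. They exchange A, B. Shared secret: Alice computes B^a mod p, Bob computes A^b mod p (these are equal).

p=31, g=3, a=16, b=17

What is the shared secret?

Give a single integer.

A = 3^16 mod 31  (bits of 16 = 10000)
  bit 0 = 1: r = r^2 * 3 mod 31 = 1^2 * 3 = 1*3 = 3
  bit 1 = 0: r = r^2 mod 31 = 3^2 = 9
  bit 2 = 0: r = r^2 mod 31 = 9^2 = 19
  bit 3 = 0: r = r^2 mod 31 = 19^2 = 20
  bit 4 = 0: r = r^2 mod 31 = 20^2 = 28
  -> A = 28
B = 3^17 mod 31  (bits of 17 = 10001)
  bit 0 = 1: r = r^2 * 3 mod 31 = 1^2 * 3 = 1*3 = 3
  bit 1 = 0: r = r^2 mod 31 = 3^2 = 9
  bit 2 = 0: r = r^2 mod 31 = 9^2 = 19
  bit 3 = 0: r = r^2 mod 31 = 19^2 = 20
  bit 4 = 1: r = r^2 * 3 mod 31 = 20^2 * 3 = 28*3 = 22
  -> B = 22
s = B^a = 22^16 mod 31  (bits of 16 = 10000)
  bit 0 = 1: r = r^2 * 22 mod 31 = 1^2 * 22 = 1*22 = 22
  bit 1 = 0: r = r^2 mod 31 = 22^2 = 19
  bit 2 = 0: r = r^2 mod 31 = 19^2 = 20
  bit 3 = 0: r = r^2 mod 31 = 20^2 = 28
  bit 4 = 0: r = r^2 mod 31 = 28^2 = 9
  -> s = B^a = 9

Answer: 9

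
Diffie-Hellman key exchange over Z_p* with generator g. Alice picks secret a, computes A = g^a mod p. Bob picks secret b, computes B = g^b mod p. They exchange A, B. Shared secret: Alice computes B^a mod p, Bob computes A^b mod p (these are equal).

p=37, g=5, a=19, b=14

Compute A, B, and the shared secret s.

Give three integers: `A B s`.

A = 5^19 mod 37  (bits of 19 = 10011)
  bit 0 = 1: r = r^2 * 5 mod 37 = 1^2 * 5 = 1*5 = 5
  bit 1 = 0: r = r^2 mod 37 = 5^2 = 25
  bit 2 = 0: r = r^2 mod 37 = 25^2 = 33
  bit 3 = 1: r = r^2 * 5 mod 37 = 33^2 * 5 = 16*5 = 6
  bit 4 = 1: r = r^2 * 5 mod 37 = 6^2 * 5 = 36*5 = 32
  -> A = 32
B = 5^14 mod 37  (bits of 14 = 1110)
  bit 0 = 1: r = r^2 * 5 mod 37 = 1^2 * 5 = 1*5 = 5
  bit 1 = 1: r = r^2 * 5 mod 37 = 5^2 * 5 = 25*5 = 14
  bit 2 = 1: r = r^2 * 5 mod 37 = 14^2 * 5 = 11*5 = 18
  bit 3 = 0: r = r^2 mod 37 = 18^2 = 28
  -> B = 28
s = B^a = 28^19 mod 37  (bits of 19 = 10011)
  bit 0 = 1: r = r^2 * 28 mod 37 = 1^2 * 28 = 1*28 = 28
  bit 1 = 0: r = r^2 mod 37 = 28^2 = 7
  bit 2 = 0: r = r^2 mod 37 = 7^2 = 12
  bit 3 = 1: r = r^2 * 28 mod 37 = 12^2 * 28 = 33*28 = 36
  bit 4 = 1: r = r^2 * 28 mod 37 = 36^2 * 28 = 1*28 = 28
  -> s = B^a = 28

Answer: 32 28 28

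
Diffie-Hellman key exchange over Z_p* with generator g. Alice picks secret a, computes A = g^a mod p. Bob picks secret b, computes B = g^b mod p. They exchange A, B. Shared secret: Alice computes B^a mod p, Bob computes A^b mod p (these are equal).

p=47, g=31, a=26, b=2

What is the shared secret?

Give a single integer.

Answer: 2

Derivation:
A = 31^26 mod 47  (bits of 26 = 11010)
  bit 0 = 1: r = r^2 * 31 mod 47 = 1^2 * 31 = 1*31 = 31
  bit 1 = 1: r = r^2 * 31 mod 47 = 31^2 * 31 = 21*31 = 40
  bit 2 = 0: r = r^2 mod 47 = 40^2 = 2
  bit 3 = 1: r = r^2 * 31 mod 47 = 2^2 * 31 = 4*31 = 30
  bit 4 = 0: r = r^2 mod 47 = 30^2 = 7
  -> A = 7
B = 31^2 mod 47  (bits of 2 = 10)
  bit 0 = 1: r = r^2 * 31 mod 47 = 1^2 * 31 = 1*31 = 31
  bit 1 = 0: r = r^2 mod 47 = 31^2 = 21
  -> B = 21
s = B^a = 21^26 mod 47  (bits of 26 = 11010)
  bit 0 = 1: r = r^2 * 21 mod 47 = 1^2 * 21 = 1*21 = 21
  bit 1 = 1: r = r^2 * 21 mod 47 = 21^2 * 21 = 18*21 = 2
  bit 2 = 0: r = r^2 mod 47 = 2^2 = 4
  bit 3 = 1: r = r^2 * 21 mod 47 = 4^2 * 21 = 16*21 = 7
  bit 4 = 0: r = r^2 mod 47 = 7^2 = 2
  -> s = B^a = 2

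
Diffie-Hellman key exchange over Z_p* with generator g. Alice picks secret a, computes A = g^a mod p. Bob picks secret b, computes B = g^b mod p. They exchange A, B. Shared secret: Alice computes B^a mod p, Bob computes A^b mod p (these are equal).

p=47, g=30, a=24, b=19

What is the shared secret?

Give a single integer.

Answer: 24

Derivation:
A = 30^24 mod 47  (bits of 24 = 11000)
  bit 0 = 1: r = r^2 * 30 mod 47 = 1^2 * 30 = 1*30 = 30
  bit 1 = 1: r = r^2 * 30 mod 47 = 30^2 * 30 = 7*30 = 22
  bit 2 = 0: r = r^2 mod 47 = 22^2 = 14
  bit 3 = 0: r = r^2 mod 47 = 14^2 = 8
  bit 4 = 0: r = r^2 mod 47 = 8^2 = 17
  -> A = 17
B = 30^19 mod 47  (bits of 19 = 10011)
  bit 0 = 1: r = r^2 * 30 mod 47 = 1^2 * 30 = 1*30 = 30
  bit 1 = 0: r = r^2 mod 47 = 30^2 = 7
  bit 2 = 0: r = r^2 mod 47 = 7^2 = 2
  bit 3 = 1: r = r^2 * 30 mod 47 = 2^2 * 30 = 4*30 = 26
  bit 4 = 1: r = r^2 * 30 mod 47 = 26^2 * 30 = 18*30 = 23
  -> B = 23
s = B^a = 23^24 mod 47  (bits of 24 = 11000)
  bit 0 = 1: r = r^2 * 23 mod 47 = 1^2 * 23 = 1*23 = 23
  bit 1 = 1: r = r^2 * 23 mod 47 = 23^2 * 23 = 12*23 = 41
  bit 2 = 0: r = r^2 mod 47 = 41^2 = 36
  bit 3 = 0: r = r^2 mod 47 = 36^2 = 27
  bit 4 = 0: r = r^2 mod 47 = 27^2 = 24
  -> s = B^a = 24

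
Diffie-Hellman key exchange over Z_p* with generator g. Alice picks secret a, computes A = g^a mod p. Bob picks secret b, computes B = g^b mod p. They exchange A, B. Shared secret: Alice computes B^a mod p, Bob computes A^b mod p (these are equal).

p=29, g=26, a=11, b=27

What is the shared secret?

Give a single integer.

Answer: 27

Derivation:
A = 26^11 mod 29  (bits of 11 = 1011)
  bit 0 = 1: r = r^2 * 26 mod 29 = 1^2 * 26 = 1*26 = 26
  bit 1 = 0: r = r^2 mod 29 = 26^2 = 9
  bit 2 = 1: r = r^2 * 26 mod 29 = 9^2 * 26 = 23*26 = 18
  bit 3 = 1: r = r^2 * 26 mod 29 = 18^2 * 26 = 5*26 = 14
  -> A = 14
B = 26^27 mod 29  (bits of 27 = 11011)
  bit 0 = 1: r = r^2 * 26 mod 29 = 1^2 * 26 = 1*26 = 26
  bit 1 = 1: r = r^2 * 26 mod 29 = 26^2 * 26 = 9*26 = 2
  bit 2 = 0: r = r^2 mod 29 = 2^2 = 4
  bit 3 = 1: r = r^2 * 26 mod 29 = 4^2 * 26 = 16*26 = 10
  bit 4 = 1: r = r^2 * 26 mod 29 = 10^2 * 26 = 13*26 = 19
  -> B = 19
s = B^a = 19^11 mod 29  (bits of 11 = 1011)
  bit 0 = 1: r = r^2 * 19 mod 29 = 1^2 * 19 = 1*19 = 19
  bit 1 = 0: r = r^2 mod 29 = 19^2 = 13
  bit 2 = 1: r = r^2 * 19 mod 29 = 13^2 * 19 = 24*19 = 21
  bit 3 = 1: r = r^2 * 19 mod 29 = 21^2 * 19 = 6*19 = 27
  -> s = B^a = 27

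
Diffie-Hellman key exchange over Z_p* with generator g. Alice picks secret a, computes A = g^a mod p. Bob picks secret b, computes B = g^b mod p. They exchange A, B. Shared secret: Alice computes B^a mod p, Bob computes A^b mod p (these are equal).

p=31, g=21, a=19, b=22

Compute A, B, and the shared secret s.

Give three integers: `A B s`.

Answer: 13 20 9

Derivation:
A = 21^19 mod 31  (bits of 19 = 10011)
  bit 0 = 1: r = r^2 * 21 mod 31 = 1^2 * 21 = 1*21 = 21
  bit 1 = 0: r = r^2 mod 31 = 21^2 = 7
  bit 2 = 0: r = r^2 mod 31 = 7^2 = 18
  bit 3 = 1: r = r^2 * 21 mod 31 = 18^2 * 21 = 14*21 = 15
  bit 4 = 1: r = r^2 * 21 mod 31 = 15^2 * 21 = 8*21 = 13
  -> A = 13
B = 21^22 mod 31  (bits of 22 = 10110)
  bit 0 = 1: r = r^2 * 21 mod 31 = 1^2 * 21 = 1*21 = 21
  bit 1 = 0: r = r^2 mod 31 = 21^2 = 7
  bit 2 = 1: r = r^2 * 21 mod 31 = 7^2 * 21 = 18*21 = 6
  bit 3 = 1: r = r^2 * 21 mod 31 = 6^2 * 21 = 5*21 = 12
  bit 4 = 0: r = r^2 mod 31 = 12^2 = 20
  -> B = 20
s = B^a = 20^19 mod 31  (bits of 19 = 10011)
  bit 0 = 1: r = r^2 * 20 mod 31 = 1^2 * 20 = 1*20 = 20
  bit 1 = 0: r = r^2 mod 31 = 20^2 = 28
  bit 2 = 0: r = r^2 mod 31 = 28^2 = 9
  bit 3 = 1: r = r^2 * 20 mod 31 = 9^2 * 20 = 19*20 = 8
  bit 4 = 1: r = r^2 * 20 mod 31 = 8^2 * 20 = 2*20 = 9
  -> s = B^a = 9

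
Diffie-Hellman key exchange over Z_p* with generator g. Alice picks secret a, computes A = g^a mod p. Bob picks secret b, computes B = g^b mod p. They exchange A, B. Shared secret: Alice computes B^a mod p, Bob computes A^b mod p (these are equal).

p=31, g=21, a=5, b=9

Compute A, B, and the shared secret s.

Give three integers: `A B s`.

Answer: 6 15 30

Derivation:
A = 21^5 mod 31  (bits of 5 = 101)
  bit 0 = 1: r = r^2 * 21 mod 31 = 1^2 * 21 = 1*21 = 21
  bit 1 = 0: r = r^2 mod 31 = 21^2 = 7
  bit 2 = 1: r = r^2 * 21 mod 31 = 7^2 * 21 = 18*21 = 6
  -> A = 6
B = 21^9 mod 31  (bits of 9 = 1001)
  bit 0 = 1: r = r^2 * 21 mod 31 = 1^2 * 21 = 1*21 = 21
  bit 1 = 0: r = r^2 mod 31 = 21^2 = 7
  bit 2 = 0: r = r^2 mod 31 = 7^2 = 18
  bit 3 = 1: r = r^2 * 21 mod 31 = 18^2 * 21 = 14*21 = 15
  -> B = 15
s = B^a = 15^5 mod 31  (bits of 5 = 101)
  bit 0 = 1: r = r^2 * 15 mod 31 = 1^2 * 15 = 1*15 = 15
  bit 1 = 0: r = r^2 mod 31 = 15^2 = 8
  bit 2 = 1: r = r^2 * 15 mod 31 = 8^2 * 15 = 2*15 = 30
  -> s = B^a = 30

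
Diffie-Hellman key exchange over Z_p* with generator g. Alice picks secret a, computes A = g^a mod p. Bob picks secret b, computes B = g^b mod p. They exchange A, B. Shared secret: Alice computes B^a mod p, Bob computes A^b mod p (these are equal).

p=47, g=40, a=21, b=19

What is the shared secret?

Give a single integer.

Answer: 31

Derivation:
A = 40^21 mod 47  (bits of 21 = 10101)
  bit 0 = 1: r = r^2 * 40 mod 47 = 1^2 * 40 = 1*40 = 40
  bit 1 = 0: r = r^2 mod 47 = 40^2 = 2
  bit 2 = 1: r = r^2 * 40 mod 47 = 2^2 * 40 = 4*40 = 19
  bit 3 = 0: r = r^2 mod 47 = 19^2 = 32
  bit 4 = 1: r = r^2 * 40 mod 47 = 32^2 * 40 = 37*40 = 23
  -> A = 23
B = 40^19 mod 47  (bits of 19 = 10011)
  bit 0 = 1: r = r^2 * 40 mod 47 = 1^2 * 40 = 1*40 = 40
  bit 1 = 0: r = r^2 mod 47 = 40^2 = 2
  bit 2 = 0: r = r^2 mod 47 = 2^2 = 4
  bit 3 = 1: r = r^2 * 40 mod 47 = 4^2 * 40 = 16*40 = 29
  bit 4 = 1: r = r^2 * 40 mod 47 = 29^2 * 40 = 42*40 = 35
  -> B = 35
s = B^a = 35^21 mod 47  (bits of 21 = 10101)
  bit 0 = 1: r = r^2 * 35 mod 47 = 1^2 * 35 = 1*35 = 35
  bit 1 = 0: r = r^2 mod 47 = 35^2 = 3
  bit 2 = 1: r = r^2 * 35 mod 47 = 3^2 * 35 = 9*35 = 33
  bit 3 = 0: r = r^2 mod 47 = 33^2 = 8
  bit 4 = 1: r = r^2 * 35 mod 47 = 8^2 * 35 = 17*35 = 31
  -> s = B^a = 31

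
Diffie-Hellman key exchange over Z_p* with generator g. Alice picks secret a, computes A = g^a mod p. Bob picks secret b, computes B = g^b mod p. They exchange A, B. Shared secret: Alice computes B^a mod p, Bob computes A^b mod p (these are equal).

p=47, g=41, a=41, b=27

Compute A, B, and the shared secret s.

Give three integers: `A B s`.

Answer: 38 20 19

Derivation:
A = 41^41 mod 47  (bits of 41 = 101001)
  bit 0 = 1: r = r^2 * 41 mod 47 = 1^2 * 41 = 1*41 = 41
  bit 1 = 0: r = r^2 mod 47 = 41^2 = 36
  bit 2 = 1: r = r^2 * 41 mod 47 = 36^2 * 41 = 27*41 = 26
  bit 3 = 0: r = r^2 mod 47 = 26^2 = 18
  bit 4 = 0: r = r^2 mod 47 = 18^2 = 42
  bit 5 = 1: r = r^2 * 41 mod 47 = 42^2 * 41 = 25*41 = 38
  -> A = 38
B = 41^27 mod 47  (bits of 27 = 11011)
  bit 0 = 1: r = r^2 * 41 mod 47 = 1^2 * 41 = 1*41 = 41
  bit 1 = 1: r = r^2 * 41 mod 47 = 41^2 * 41 = 36*41 = 19
  bit 2 = 0: r = r^2 mod 47 = 19^2 = 32
  bit 3 = 1: r = r^2 * 41 mod 47 = 32^2 * 41 = 37*41 = 13
  bit 4 = 1: r = r^2 * 41 mod 47 = 13^2 * 41 = 28*41 = 20
  -> B = 20
s = B^a = 20^41 mod 47  (bits of 41 = 101001)
  bit 0 = 1: r = r^2 * 20 mod 47 = 1^2 * 20 = 1*20 = 20
  bit 1 = 0: r = r^2 mod 47 = 20^2 = 24
  bit 2 = 1: r = r^2 * 20 mod 47 = 24^2 * 20 = 12*20 = 5
  bit 3 = 0: r = r^2 mod 47 = 5^2 = 25
  bit 4 = 0: r = r^2 mod 47 = 25^2 = 14
  bit 5 = 1: r = r^2 * 20 mod 47 = 14^2 * 20 = 8*20 = 19
  -> s = B^a = 19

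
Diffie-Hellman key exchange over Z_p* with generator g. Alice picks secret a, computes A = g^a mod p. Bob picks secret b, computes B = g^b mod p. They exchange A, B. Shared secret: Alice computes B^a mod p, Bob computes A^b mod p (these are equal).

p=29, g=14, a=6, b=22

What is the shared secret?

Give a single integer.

A = 14^6 mod 29  (bits of 6 = 110)
  bit 0 = 1: r = r^2 * 14 mod 29 = 1^2 * 14 = 1*14 = 14
  bit 1 = 1: r = r^2 * 14 mod 29 = 14^2 * 14 = 22*14 = 18
  bit 2 = 0: r = r^2 mod 29 = 18^2 = 5
  -> A = 5
B = 14^22 mod 29  (bits of 22 = 10110)
  bit 0 = 1: r = r^2 * 14 mod 29 = 1^2 * 14 = 1*14 = 14
  bit 1 = 0: r = r^2 mod 29 = 14^2 = 22
  bit 2 = 1: r = r^2 * 14 mod 29 = 22^2 * 14 = 20*14 = 19
  bit 3 = 1: r = r^2 * 14 mod 29 = 19^2 * 14 = 13*14 = 8
  bit 4 = 0: r = r^2 mod 29 = 8^2 = 6
  -> B = 6
s = B^a = 6^6 mod 29  (bits of 6 = 110)
  bit 0 = 1: r = r^2 * 6 mod 29 = 1^2 * 6 = 1*6 = 6
  bit 1 = 1: r = r^2 * 6 mod 29 = 6^2 * 6 = 7*6 = 13
  bit 2 = 0: r = r^2 mod 29 = 13^2 = 24
  -> s = B^a = 24

Answer: 24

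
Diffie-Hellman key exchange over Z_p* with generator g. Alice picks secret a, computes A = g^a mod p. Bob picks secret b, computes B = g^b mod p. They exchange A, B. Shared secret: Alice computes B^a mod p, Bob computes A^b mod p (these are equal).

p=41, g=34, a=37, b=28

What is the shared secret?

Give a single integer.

Answer: 25

Derivation:
A = 34^37 mod 41  (bits of 37 = 100101)
  bit 0 = 1: r = r^2 * 34 mod 41 = 1^2 * 34 = 1*34 = 34
  bit 1 = 0: r = r^2 mod 41 = 34^2 = 8
  bit 2 = 0: r = r^2 mod 41 = 8^2 = 23
  bit 3 = 1: r = r^2 * 34 mod 41 = 23^2 * 34 = 37*34 = 28
  bit 4 = 0: r = r^2 mod 41 = 28^2 = 5
  bit 5 = 1: r = r^2 * 34 mod 41 = 5^2 * 34 = 25*34 = 30
  -> A = 30
B = 34^28 mod 41  (bits of 28 = 11100)
  bit 0 = 1: r = r^2 * 34 mod 41 = 1^2 * 34 = 1*34 = 34
  bit 1 = 1: r = r^2 * 34 mod 41 = 34^2 * 34 = 8*34 = 26
  bit 2 = 1: r = r^2 * 34 mod 41 = 26^2 * 34 = 20*34 = 24
  bit 3 = 0: r = r^2 mod 41 = 24^2 = 2
  bit 4 = 0: r = r^2 mod 41 = 2^2 = 4
  -> B = 4
s = B^a = 4^37 mod 41  (bits of 37 = 100101)
  bit 0 = 1: r = r^2 * 4 mod 41 = 1^2 * 4 = 1*4 = 4
  bit 1 = 0: r = r^2 mod 41 = 4^2 = 16
  bit 2 = 0: r = r^2 mod 41 = 16^2 = 10
  bit 3 = 1: r = r^2 * 4 mod 41 = 10^2 * 4 = 18*4 = 31
  bit 4 = 0: r = r^2 mod 41 = 31^2 = 18
  bit 5 = 1: r = r^2 * 4 mod 41 = 18^2 * 4 = 37*4 = 25
  -> s = B^a = 25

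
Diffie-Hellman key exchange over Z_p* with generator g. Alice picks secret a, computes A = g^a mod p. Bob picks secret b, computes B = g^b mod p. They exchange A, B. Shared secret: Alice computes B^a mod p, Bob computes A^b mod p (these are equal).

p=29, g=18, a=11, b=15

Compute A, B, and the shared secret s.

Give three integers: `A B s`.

Answer: 19 11 10

Derivation:
A = 18^11 mod 29  (bits of 11 = 1011)
  bit 0 = 1: r = r^2 * 18 mod 29 = 1^2 * 18 = 1*18 = 18
  bit 1 = 0: r = r^2 mod 29 = 18^2 = 5
  bit 2 = 1: r = r^2 * 18 mod 29 = 5^2 * 18 = 25*18 = 15
  bit 3 = 1: r = r^2 * 18 mod 29 = 15^2 * 18 = 22*18 = 19
  -> A = 19
B = 18^15 mod 29  (bits of 15 = 1111)
  bit 0 = 1: r = r^2 * 18 mod 29 = 1^2 * 18 = 1*18 = 18
  bit 1 = 1: r = r^2 * 18 mod 29 = 18^2 * 18 = 5*18 = 3
  bit 2 = 1: r = r^2 * 18 mod 29 = 3^2 * 18 = 9*18 = 17
  bit 3 = 1: r = r^2 * 18 mod 29 = 17^2 * 18 = 28*18 = 11
  -> B = 11
s = B^a = 11^11 mod 29  (bits of 11 = 1011)
  bit 0 = 1: r = r^2 * 11 mod 29 = 1^2 * 11 = 1*11 = 11
  bit 1 = 0: r = r^2 mod 29 = 11^2 = 5
  bit 2 = 1: r = r^2 * 11 mod 29 = 5^2 * 11 = 25*11 = 14
  bit 3 = 1: r = r^2 * 11 mod 29 = 14^2 * 11 = 22*11 = 10
  -> s = B^a = 10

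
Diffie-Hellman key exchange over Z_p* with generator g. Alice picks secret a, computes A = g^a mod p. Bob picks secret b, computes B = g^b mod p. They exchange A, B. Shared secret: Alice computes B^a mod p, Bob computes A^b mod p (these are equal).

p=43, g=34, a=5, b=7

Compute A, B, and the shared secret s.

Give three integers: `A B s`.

Answer: 33 7 37

Derivation:
A = 34^5 mod 43  (bits of 5 = 101)
  bit 0 = 1: r = r^2 * 34 mod 43 = 1^2 * 34 = 1*34 = 34
  bit 1 = 0: r = r^2 mod 43 = 34^2 = 38
  bit 2 = 1: r = r^2 * 34 mod 43 = 38^2 * 34 = 25*34 = 33
  -> A = 33
B = 34^7 mod 43  (bits of 7 = 111)
  bit 0 = 1: r = r^2 * 34 mod 43 = 1^2 * 34 = 1*34 = 34
  bit 1 = 1: r = r^2 * 34 mod 43 = 34^2 * 34 = 38*34 = 2
  bit 2 = 1: r = r^2 * 34 mod 43 = 2^2 * 34 = 4*34 = 7
  -> B = 7
s = B^a = 7^5 mod 43  (bits of 5 = 101)
  bit 0 = 1: r = r^2 * 7 mod 43 = 1^2 * 7 = 1*7 = 7
  bit 1 = 0: r = r^2 mod 43 = 7^2 = 6
  bit 2 = 1: r = r^2 * 7 mod 43 = 6^2 * 7 = 36*7 = 37
  -> s = B^a = 37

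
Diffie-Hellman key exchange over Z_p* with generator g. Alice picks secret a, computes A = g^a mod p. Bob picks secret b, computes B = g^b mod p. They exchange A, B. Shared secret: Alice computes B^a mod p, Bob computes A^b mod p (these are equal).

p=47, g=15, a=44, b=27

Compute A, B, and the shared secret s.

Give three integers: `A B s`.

A = 15^44 mod 47  (bits of 44 = 101100)
  bit 0 = 1: r = r^2 * 15 mod 47 = 1^2 * 15 = 1*15 = 15
  bit 1 = 0: r = r^2 mod 47 = 15^2 = 37
  bit 2 = 1: r = r^2 * 15 mod 47 = 37^2 * 15 = 6*15 = 43
  bit 3 = 1: r = r^2 * 15 mod 47 = 43^2 * 15 = 16*15 = 5
  bit 4 = 0: r = r^2 mod 47 = 5^2 = 25
  bit 5 = 0: r = r^2 mod 47 = 25^2 = 14
  -> A = 14
B = 15^27 mod 47  (bits of 27 = 11011)
  bit 0 = 1: r = r^2 * 15 mod 47 = 1^2 * 15 = 1*15 = 15
  bit 1 = 1: r = r^2 * 15 mod 47 = 15^2 * 15 = 37*15 = 38
  bit 2 = 0: r = r^2 mod 47 = 38^2 = 34
  bit 3 = 1: r = r^2 * 15 mod 47 = 34^2 * 15 = 28*15 = 44
  bit 4 = 1: r = r^2 * 15 mod 47 = 44^2 * 15 = 9*15 = 41
  -> B = 41
s = B^a = 41^44 mod 47  (bits of 44 = 101100)
  bit 0 = 1: r = r^2 * 41 mod 47 = 1^2 * 41 = 1*41 = 41
  bit 1 = 0: r = r^2 mod 47 = 41^2 = 36
  bit 2 = 1: r = r^2 * 41 mod 47 = 36^2 * 41 = 27*41 = 26
  bit 3 = 1: r = r^2 * 41 mod 47 = 26^2 * 41 = 18*41 = 33
  bit 4 = 0: r = r^2 mod 47 = 33^2 = 8
  bit 5 = 0: r = r^2 mod 47 = 8^2 = 17
  -> s = B^a = 17

Answer: 14 41 17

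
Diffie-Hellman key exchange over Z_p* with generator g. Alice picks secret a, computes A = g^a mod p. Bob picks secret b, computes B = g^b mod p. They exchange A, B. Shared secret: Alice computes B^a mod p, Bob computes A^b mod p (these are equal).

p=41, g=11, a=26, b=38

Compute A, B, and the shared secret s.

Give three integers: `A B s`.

A = 11^26 mod 41  (bits of 26 = 11010)
  bit 0 = 1: r = r^2 * 11 mod 41 = 1^2 * 11 = 1*11 = 11
  bit 1 = 1: r = r^2 * 11 mod 41 = 11^2 * 11 = 39*11 = 19
  bit 2 = 0: r = r^2 mod 41 = 19^2 = 33
  bit 3 = 1: r = r^2 * 11 mod 41 = 33^2 * 11 = 23*11 = 7
  bit 4 = 0: r = r^2 mod 41 = 7^2 = 8
  -> A = 8
B = 11^38 mod 41  (bits of 38 = 100110)
  bit 0 = 1: r = r^2 * 11 mod 41 = 1^2 * 11 = 1*11 = 11
  bit 1 = 0: r = r^2 mod 41 = 11^2 = 39
  bit 2 = 0: r = r^2 mod 41 = 39^2 = 4
  bit 3 = 1: r = r^2 * 11 mod 41 = 4^2 * 11 = 16*11 = 12
  bit 4 = 1: r = r^2 * 11 mod 41 = 12^2 * 11 = 21*11 = 26
  bit 5 = 0: r = r^2 mod 41 = 26^2 = 20
  -> B = 20
s = B^a = 20^26 mod 41  (bits of 26 = 11010)
  bit 0 = 1: r = r^2 * 20 mod 41 = 1^2 * 20 = 1*20 = 20
  bit 1 = 1: r = r^2 * 20 mod 41 = 20^2 * 20 = 31*20 = 5
  bit 2 = 0: r = r^2 mod 41 = 5^2 = 25
  bit 3 = 1: r = r^2 * 20 mod 41 = 25^2 * 20 = 10*20 = 36
  bit 4 = 0: r = r^2 mod 41 = 36^2 = 25
  -> s = B^a = 25

Answer: 8 20 25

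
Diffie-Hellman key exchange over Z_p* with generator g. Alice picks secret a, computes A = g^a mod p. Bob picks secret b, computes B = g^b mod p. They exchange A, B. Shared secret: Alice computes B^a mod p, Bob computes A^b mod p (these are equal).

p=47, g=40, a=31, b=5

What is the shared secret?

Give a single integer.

Answer: 41

Derivation:
A = 40^31 mod 47  (bits of 31 = 11111)
  bit 0 = 1: r = r^2 * 40 mod 47 = 1^2 * 40 = 1*40 = 40
  bit 1 = 1: r = r^2 * 40 mod 47 = 40^2 * 40 = 2*40 = 33
  bit 2 = 1: r = r^2 * 40 mod 47 = 33^2 * 40 = 8*40 = 38
  bit 3 = 1: r = r^2 * 40 mod 47 = 38^2 * 40 = 34*40 = 44
  bit 4 = 1: r = r^2 * 40 mod 47 = 44^2 * 40 = 9*40 = 31
  -> A = 31
B = 40^5 mod 47  (bits of 5 = 101)
  bit 0 = 1: r = r^2 * 40 mod 47 = 1^2 * 40 = 1*40 = 40
  bit 1 = 0: r = r^2 mod 47 = 40^2 = 2
  bit 2 = 1: r = r^2 * 40 mod 47 = 2^2 * 40 = 4*40 = 19
  -> B = 19
s = B^a = 19^31 mod 47  (bits of 31 = 11111)
  bit 0 = 1: r = r^2 * 19 mod 47 = 1^2 * 19 = 1*19 = 19
  bit 1 = 1: r = r^2 * 19 mod 47 = 19^2 * 19 = 32*19 = 44
  bit 2 = 1: r = r^2 * 19 mod 47 = 44^2 * 19 = 9*19 = 30
  bit 3 = 1: r = r^2 * 19 mod 47 = 30^2 * 19 = 7*19 = 39
  bit 4 = 1: r = r^2 * 19 mod 47 = 39^2 * 19 = 17*19 = 41
  -> s = B^a = 41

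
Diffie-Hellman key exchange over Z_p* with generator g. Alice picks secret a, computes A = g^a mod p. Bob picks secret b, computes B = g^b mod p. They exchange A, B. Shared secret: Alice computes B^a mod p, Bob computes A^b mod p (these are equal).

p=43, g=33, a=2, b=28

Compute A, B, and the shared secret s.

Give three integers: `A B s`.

A = 33^2 mod 43  (bits of 2 = 10)
  bit 0 = 1: r = r^2 * 33 mod 43 = 1^2 * 33 = 1*33 = 33
  bit 1 = 0: r = r^2 mod 43 = 33^2 = 14
  -> A = 14
B = 33^28 mod 43  (bits of 28 = 11100)
  bit 0 = 1: r = r^2 * 33 mod 43 = 1^2 * 33 = 1*33 = 33
  bit 1 = 1: r = r^2 * 33 mod 43 = 33^2 * 33 = 14*33 = 32
  bit 2 = 1: r = r^2 * 33 mod 43 = 32^2 * 33 = 35*33 = 37
  bit 3 = 0: r = r^2 mod 43 = 37^2 = 36
  bit 4 = 0: r = r^2 mod 43 = 36^2 = 6
  -> B = 6
s = B^a = 6^2 mod 43  (bits of 2 = 10)
  bit 0 = 1: r = r^2 * 6 mod 43 = 1^2 * 6 = 1*6 = 6
  bit 1 = 0: r = r^2 mod 43 = 6^2 = 36
  -> s = B^a = 36

Answer: 14 6 36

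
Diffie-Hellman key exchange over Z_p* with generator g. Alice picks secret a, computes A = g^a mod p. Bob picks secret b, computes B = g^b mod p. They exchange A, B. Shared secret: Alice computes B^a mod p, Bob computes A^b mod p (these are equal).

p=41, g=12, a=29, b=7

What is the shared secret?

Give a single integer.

A = 12^29 mod 41  (bits of 29 = 11101)
  bit 0 = 1: r = r^2 * 12 mod 41 = 1^2 * 12 = 1*12 = 12
  bit 1 = 1: r = r^2 * 12 mod 41 = 12^2 * 12 = 21*12 = 6
  bit 2 = 1: r = r^2 * 12 mod 41 = 6^2 * 12 = 36*12 = 22
  bit 3 = 0: r = r^2 mod 41 = 22^2 = 33
  bit 4 = 1: r = r^2 * 12 mod 41 = 33^2 * 12 = 23*12 = 30
  -> A = 30
B = 12^7 mod 41  (bits of 7 = 111)
  bit 0 = 1: r = r^2 * 12 mod 41 = 1^2 * 12 = 1*12 = 12
  bit 1 = 1: r = r^2 * 12 mod 41 = 12^2 * 12 = 21*12 = 6
  bit 2 = 1: r = r^2 * 12 mod 41 = 6^2 * 12 = 36*12 = 22
  -> B = 22
s = B^a = 22^29 mod 41  (bits of 29 = 11101)
  bit 0 = 1: r = r^2 * 22 mod 41 = 1^2 * 22 = 1*22 = 22
  bit 1 = 1: r = r^2 * 22 mod 41 = 22^2 * 22 = 33*22 = 29
  bit 2 = 1: r = r^2 * 22 mod 41 = 29^2 * 22 = 21*22 = 11
  bit 3 = 0: r = r^2 mod 41 = 11^2 = 39
  bit 4 = 1: r = r^2 * 22 mod 41 = 39^2 * 22 = 4*22 = 6
  -> s = B^a = 6

Answer: 6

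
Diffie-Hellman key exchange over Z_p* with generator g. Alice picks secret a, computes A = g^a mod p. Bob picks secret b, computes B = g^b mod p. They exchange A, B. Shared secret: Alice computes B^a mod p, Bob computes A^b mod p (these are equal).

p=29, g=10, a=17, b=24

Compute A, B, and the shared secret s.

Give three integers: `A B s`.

A = 10^17 mod 29  (bits of 17 = 10001)
  bit 0 = 1: r = r^2 * 10 mod 29 = 1^2 * 10 = 1*10 = 10
  bit 1 = 0: r = r^2 mod 29 = 10^2 = 13
  bit 2 = 0: r = r^2 mod 29 = 13^2 = 24
  bit 3 = 0: r = r^2 mod 29 = 24^2 = 25
  bit 4 = 1: r = r^2 * 10 mod 29 = 25^2 * 10 = 16*10 = 15
  -> A = 15
B = 10^24 mod 29  (bits of 24 = 11000)
  bit 0 = 1: r = r^2 * 10 mod 29 = 1^2 * 10 = 1*10 = 10
  bit 1 = 1: r = r^2 * 10 mod 29 = 10^2 * 10 = 13*10 = 14
  bit 2 = 0: r = r^2 mod 29 = 14^2 = 22
  bit 3 = 0: r = r^2 mod 29 = 22^2 = 20
  bit 4 = 0: r = r^2 mod 29 = 20^2 = 23
  -> B = 23
s = B^a = 23^17 mod 29  (bits of 17 = 10001)
  bit 0 = 1: r = r^2 * 23 mod 29 = 1^2 * 23 = 1*23 = 23
  bit 1 = 0: r = r^2 mod 29 = 23^2 = 7
  bit 2 = 0: r = r^2 mod 29 = 7^2 = 20
  bit 3 = 0: r = r^2 mod 29 = 20^2 = 23
  bit 4 = 1: r = r^2 * 23 mod 29 = 23^2 * 23 = 7*23 = 16
  -> s = B^a = 16

Answer: 15 23 16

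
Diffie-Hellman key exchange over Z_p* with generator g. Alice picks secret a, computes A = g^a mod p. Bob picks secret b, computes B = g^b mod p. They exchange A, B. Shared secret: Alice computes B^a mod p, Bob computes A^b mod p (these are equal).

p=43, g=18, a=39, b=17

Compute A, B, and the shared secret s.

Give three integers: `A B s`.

A = 18^39 mod 43  (bits of 39 = 100111)
  bit 0 = 1: r = r^2 * 18 mod 43 = 1^2 * 18 = 1*18 = 18
  bit 1 = 0: r = r^2 mod 43 = 18^2 = 23
  bit 2 = 0: r = r^2 mod 43 = 23^2 = 13
  bit 3 = 1: r = r^2 * 18 mod 43 = 13^2 * 18 = 40*18 = 32
  bit 4 = 1: r = r^2 * 18 mod 43 = 32^2 * 18 = 35*18 = 28
  bit 5 = 1: r = r^2 * 18 mod 43 = 28^2 * 18 = 10*18 = 8
  -> A = 8
B = 18^17 mod 43  (bits of 17 = 10001)
  bit 0 = 1: r = r^2 * 18 mod 43 = 1^2 * 18 = 1*18 = 18
  bit 1 = 0: r = r^2 mod 43 = 18^2 = 23
  bit 2 = 0: r = r^2 mod 43 = 23^2 = 13
  bit 3 = 0: r = r^2 mod 43 = 13^2 = 40
  bit 4 = 1: r = r^2 * 18 mod 43 = 40^2 * 18 = 9*18 = 33
  -> B = 33
s = B^a = 33^39 mod 43  (bits of 39 = 100111)
  bit 0 = 1: r = r^2 * 33 mod 43 = 1^2 * 33 = 1*33 = 33
  bit 1 = 0: r = r^2 mod 43 = 33^2 = 14
  bit 2 = 0: r = r^2 mod 43 = 14^2 = 24
  bit 3 = 1: r = r^2 * 33 mod 43 = 24^2 * 33 = 17*33 = 2
  bit 4 = 1: r = r^2 * 33 mod 43 = 2^2 * 33 = 4*33 = 3
  bit 5 = 1: r = r^2 * 33 mod 43 = 3^2 * 33 = 9*33 = 39
  -> s = B^a = 39

Answer: 8 33 39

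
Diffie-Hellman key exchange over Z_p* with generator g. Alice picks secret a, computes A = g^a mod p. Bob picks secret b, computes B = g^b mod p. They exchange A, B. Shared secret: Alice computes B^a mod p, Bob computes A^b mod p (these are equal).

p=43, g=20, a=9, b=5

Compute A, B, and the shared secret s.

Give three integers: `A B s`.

Answer: 8 26 2

Derivation:
A = 20^9 mod 43  (bits of 9 = 1001)
  bit 0 = 1: r = r^2 * 20 mod 43 = 1^2 * 20 = 1*20 = 20
  bit 1 = 0: r = r^2 mod 43 = 20^2 = 13
  bit 2 = 0: r = r^2 mod 43 = 13^2 = 40
  bit 3 = 1: r = r^2 * 20 mod 43 = 40^2 * 20 = 9*20 = 8
  -> A = 8
B = 20^5 mod 43  (bits of 5 = 101)
  bit 0 = 1: r = r^2 * 20 mod 43 = 1^2 * 20 = 1*20 = 20
  bit 1 = 0: r = r^2 mod 43 = 20^2 = 13
  bit 2 = 1: r = r^2 * 20 mod 43 = 13^2 * 20 = 40*20 = 26
  -> B = 26
s = B^a = 26^9 mod 43  (bits of 9 = 1001)
  bit 0 = 1: r = r^2 * 26 mod 43 = 1^2 * 26 = 1*26 = 26
  bit 1 = 0: r = r^2 mod 43 = 26^2 = 31
  bit 2 = 0: r = r^2 mod 43 = 31^2 = 15
  bit 3 = 1: r = r^2 * 26 mod 43 = 15^2 * 26 = 10*26 = 2
  -> s = B^a = 2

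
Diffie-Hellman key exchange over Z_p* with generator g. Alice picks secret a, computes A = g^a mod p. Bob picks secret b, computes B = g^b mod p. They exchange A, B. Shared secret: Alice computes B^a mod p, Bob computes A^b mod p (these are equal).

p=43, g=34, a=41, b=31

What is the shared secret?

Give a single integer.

Answer: 3

Derivation:
A = 34^41 mod 43  (bits of 41 = 101001)
  bit 0 = 1: r = r^2 * 34 mod 43 = 1^2 * 34 = 1*34 = 34
  bit 1 = 0: r = r^2 mod 43 = 34^2 = 38
  bit 2 = 1: r = r^2 * 34 mod 43 = 38^2 * 34 = 25*34 = 33
  bit 3 = 0: r = r^2 mod 43 = 33^2 = 14
  bit 4 = 0: r = r^2 mod 43 = 14^2 = 24
  bit 5 = 1: r = r^2 * 34 mod 43 = 24^2 * 34 = 17*34 = 19
  -> A = 19
B = 34^31 mod 43  (bits of 31 = 11111)
  bit 0 = 1: r = r^2 * 34 mod 43 = 1^2 * 34 = 1*34 = 34
  bit 1 = 1: r = r^2 * 34 mod 43 = 34^2 * 34 = 38*34 = 2
  bit 2 = 1: r = r^2 * 34 mod 43 = 2^2 * 34 = 4*34 = 7
  bit 3 = 1: r = r^2 * 34 mod 43 = 7^2 * 34 = 6*34 = 32
  bit 4 = 1: r = r^2 * 34 mod 43 = 32^2 * 34 = 35*34 = 29
  -> B = 29
s = B^a = 29^41 mod 43  (bits of 41 = 101001)
  bit 0 = 1: r = r^2 * 29 mod 43 = 1^2 * 29 = 1*29 = 29
  bit 1 = 0: r = r^2 mod 43 = 29^2 = 24
  bit 2 = 1: r = r^2 * 29 mod 43 = 24^2 * 29 = 17*29 = 20
  bit 3 = 0: r = r^2 mod 43 = 20^2 = 13
  bit 4 = 0: r = r^2 mod 43 = 13^2 = 40
  bit 5 = 1: r = r^2 * 29 mod 43 = 40^2 * 29 = 9*29 = 3
  -> s = B^a = 3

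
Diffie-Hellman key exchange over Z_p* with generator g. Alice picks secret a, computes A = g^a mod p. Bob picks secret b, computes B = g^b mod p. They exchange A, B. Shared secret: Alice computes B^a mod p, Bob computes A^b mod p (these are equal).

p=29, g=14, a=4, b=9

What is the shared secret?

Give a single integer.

Answer: 23

Derivation:
A = 14^4 mod 29  (bits of 4 = 100)
  bit 0 = 1: r = r^2 * 14 mod 29 = 1^2 * 14 = 1*14 = 14
  bit 1 = 0: r = r^2 mod 29 = 14^2 = 22
  bit 2 = 0: r = r^2 mod 29 = 22^2 = 20
  -> A = 20
B = 14^9 mod 29  (bits of 9 = 1001)
  bit 0 = 1: r = r^2 * 14 mod 29 = 1^2 * 14 = 1*14 = 14
  bit 1 = 0: r = r^2 mod 29 = 14^2 = 22
  bit 2 = 0: r = r^2 mod 29 = 22^2 = 20
  bit 3 = 1: r = r^2 * 14 mod 29 = 20^2 * 14 = 23*14 = 3
  -> B = 3
s = B^a = 3^4 mod 29  (bits of 4 = 100)
  bit 0 = 1: r = r^2 * 3 mod 29 = 1^2 * 3 = 1*3 = 3
  bit 1 = 0: r = r^2 mod 29 = 3^2 = 9
  bit 2 = 0: r = r^2 mod 29 = 9^2 = 23
  -> s = B^a = 23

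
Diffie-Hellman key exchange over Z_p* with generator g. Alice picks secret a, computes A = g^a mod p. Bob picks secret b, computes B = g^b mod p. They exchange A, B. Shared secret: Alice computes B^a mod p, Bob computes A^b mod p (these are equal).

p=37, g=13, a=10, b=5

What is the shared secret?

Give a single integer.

Answer: 25

Derivation:
A = 13^10 mod 37  (bits of 10 = 1010)
  bit 0 = 1: r = r^2 * 13 mod 37 = 1^2 * 13 = 1*13 = 13
  bit 1 = 0: r = r^2 mod 37 = 13^2 = 21
  bit 2 = 1: r = r^2 * 13 mod 37 = 21^2 * 13 = 34*13 = 35
  bit 3 = 0: r = r^2 mod 37 = 35^2 = 4
  -> A = 4
B = 13^5 mod 37  (bits of 5 = 101)
  bit 0 = 1: r = r^2 * 13 mod 37 = 1^2 * 13 = 1*13 = 13
  bit 1 = 0: r = r^2 mod 37 = 13^2 = 21
  bit 2 = 1: r = r^2 * 13 mod 37 = 21^2 * 13 = 34*13 = 35
  -> B = 35
s = B^a = 35^10 mod 37  (bits of 10 = 1010)
  bit 0 = 1: r = r^2 * 35 mod 37 = 1^2 * 35 = 1*35 = 35
  bit 1 = 0: r = r^2 mod 37 = 35^2 = 4
  bit 2 = 1: r = r^2 * 35 mod 37 = 4^2 * 35 = 16*35 = 5
  bit 3 = 0: r = r^2 mod 37 = 5^2 = 25
  -> s = B^a = 25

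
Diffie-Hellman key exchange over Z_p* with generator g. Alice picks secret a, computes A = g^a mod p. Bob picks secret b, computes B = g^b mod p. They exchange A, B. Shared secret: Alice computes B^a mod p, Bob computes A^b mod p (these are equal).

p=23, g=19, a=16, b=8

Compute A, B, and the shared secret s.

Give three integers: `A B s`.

Answer: 12 9 8

Derivation:
A = 19^16 mod 23  (bits of 16 = 10000)
  bit 0 = 1: r = r^2 * 19 mod 23 = 1^2 * 19 = 1*19 = 19
  bit 1 = 0: r = r^2 mod 23 = 19^2 = 16
  bit 2 = 0: r = r^2 mod 23 = 16^2 = 3
  bit 3 = 0: r = r^2 mod 23 = 3^2 = 9
  bit 4 = 0: r = r^2 mod 23 = 9^2 = 12
  -> A = 12
B = 19^8 mod 23  (bits of 8 = 1000)
  bit 0 = 1: r = r^2 * 19 mod 23 = 1^2 * 19 = 1*19 = 19
  bit 1 = 0: r = r^2 mod 23 = 19^2 = 16
  bit 2 = 0: r = r^2 mod 23 = 16^2 = 3
  bit 3 = 0: r = r^2 mod 23 = 3^2 = 9
  -> B = 9
s = B^a = 9^16 mod 23  (bits of 16 = 10000)
  bit 0 = 1: r = r^2 * 9 mod 23 = 1^2 * 9 = 1*9 = 9
  bit 1 = 0: r = r^2 mod 23 = 9^2 = 12
  bit 2 = 0: r = r^2 mod 23 = 12^2 = 6
  bit 3 = 0: r = r^2 mod 23 = 6^2 = 13
  bit 4 = 0: r = r^2 mod 23 = 13^2 = 8
  -> s = B^a = 8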